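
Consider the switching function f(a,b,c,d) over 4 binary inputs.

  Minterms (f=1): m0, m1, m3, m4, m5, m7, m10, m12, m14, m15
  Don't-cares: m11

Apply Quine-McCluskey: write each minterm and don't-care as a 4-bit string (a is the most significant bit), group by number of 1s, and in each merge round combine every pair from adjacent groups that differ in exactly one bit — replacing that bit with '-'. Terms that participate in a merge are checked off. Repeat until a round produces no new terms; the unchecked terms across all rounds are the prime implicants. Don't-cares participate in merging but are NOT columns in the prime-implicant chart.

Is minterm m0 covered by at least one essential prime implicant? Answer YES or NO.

YES

[col 0] 0000*, 0001*, 0011*, 0100*, 0101*, 0111*, 1010*, 1011*, 1100*, 1110*, 1111*
[col 1] -011*, -100, -111*, 0-00*, 0-01*, 0-11*, 00-1*, 000-*, 01-1*, 010-*, 1-10*, 1-11*, 101-*, 11-0, 111-*
[col 2] --11, 0--1, 0-0-, 1-1-
Prime implicants: --11, -100, 0--1, 0-0-, 1-1-, 11-0
PI chart (minterm → PIs covering it):
  0 | 0-0-  (sole → essential)
  1 | 0--1,0-0-
  3 | --11,0--1
  4 | -100,0-0-
  5 | 0--1,0-0-
  7 | --11,0--1
  10 | 1-1-  (sole → essential)
  12 | -100,11-0
  14 | 1-1-,11-0
  15 | --11,1-1-
Essential prime implicants: 0-0-, 1-1-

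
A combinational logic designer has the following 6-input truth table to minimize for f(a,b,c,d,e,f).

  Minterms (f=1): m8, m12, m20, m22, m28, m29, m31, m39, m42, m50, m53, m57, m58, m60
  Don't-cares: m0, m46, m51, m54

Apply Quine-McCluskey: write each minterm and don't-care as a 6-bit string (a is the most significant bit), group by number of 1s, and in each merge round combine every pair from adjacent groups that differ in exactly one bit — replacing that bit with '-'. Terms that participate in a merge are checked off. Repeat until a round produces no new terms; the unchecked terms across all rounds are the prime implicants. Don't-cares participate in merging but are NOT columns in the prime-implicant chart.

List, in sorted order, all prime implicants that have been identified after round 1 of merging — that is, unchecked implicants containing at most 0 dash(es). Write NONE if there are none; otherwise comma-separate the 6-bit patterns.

100111, 110101, 111001

Round 0: 000000✓ 001000✓ 001100✓ 010100✓ 010110✓ 011100✓ 011101✓ 011111✓ 100111 101010✓ 101110✓ 110010✓ 110011✓ 110101 110110✓ 111001 111010✓ 111100✓
Round 1: -10110 -11100 0-1100 00-000 001-00 01-100 0101-0 0111-1 01110- 1-1010 101-10 11-010 110-10 11001-
PIs = {-10110, -11100, 0-1100, 00-000, 001-00, 01-100, 0101-0, 0111-1, 01110-, 1-1010, 100111, 101-10, 11-010, 110-10, 11001-, 110101, 111001}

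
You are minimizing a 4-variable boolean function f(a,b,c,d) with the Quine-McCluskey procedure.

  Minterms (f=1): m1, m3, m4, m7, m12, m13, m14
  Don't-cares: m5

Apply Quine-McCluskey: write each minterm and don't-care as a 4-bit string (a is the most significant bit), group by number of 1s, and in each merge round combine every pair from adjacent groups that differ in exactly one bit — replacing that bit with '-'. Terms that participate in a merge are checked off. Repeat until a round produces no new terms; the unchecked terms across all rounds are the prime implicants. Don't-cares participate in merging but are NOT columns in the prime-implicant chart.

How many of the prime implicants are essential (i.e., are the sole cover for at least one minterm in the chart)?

Round 0: 0001✓ 0011✓ 0100✓ 0101✓ 0111✓ 1100✓ 1101✓ 1110✓
Round 1: -100✓ -101✓ 0-01✓ 0-11✓ 00-1✓ 01-1✓ 010-✓ 11-0 110-✓
Round 2: -10- 0--1
PIs = {-10-, 0--1, 11-0}
Coverage chart:
  m1: 0--1 ←essential
  m3: 0--1 ←essential
  m4: -10- ←essential
  m7: 0--1 ←essential
  m12: -10-,11-0
  m13: -10- ←essential
  m14: 11-0 ←essential
Essential: -10-, 0--1, 11-0

3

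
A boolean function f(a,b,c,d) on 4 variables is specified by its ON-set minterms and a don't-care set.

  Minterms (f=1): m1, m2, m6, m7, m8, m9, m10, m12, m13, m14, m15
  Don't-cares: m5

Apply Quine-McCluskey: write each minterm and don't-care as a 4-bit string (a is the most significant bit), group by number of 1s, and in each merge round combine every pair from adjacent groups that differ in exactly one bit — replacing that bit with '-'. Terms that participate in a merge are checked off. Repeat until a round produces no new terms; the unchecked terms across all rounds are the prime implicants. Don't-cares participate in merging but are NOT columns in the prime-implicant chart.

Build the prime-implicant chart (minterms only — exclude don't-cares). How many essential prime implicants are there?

[col 0] 0001*, 0010*, 0101*, 0110*, 0111*, 1000*, 1001*, 1010*, 1100*, 1101*, 1110*, 1111*
[col 1] -001*, -010*, -101*, -110*, -111*, 0-01*, 0-10*, 01-1*, 011-*, 1-00*, 1-01*, 1-10*, 10-0*, 100-*, 11-0*, 11-1*, 110-*, 111-*
[col 2] --01, --10, -1-1, -11-, 1--0, 1-0-, 11--
Prime implicants: --01, --10, -1-1, -11-, 1--0, 1-0-, 11--
PI chart (minterm → PIs covering it):
  1 | --01  (sole → essential)
  2 | --10  (sole → essential)
  6 | --10,-11-
  7 | -1-1,-11-
  8 | 1--0,1-0-
  9 | --01,1-0-
  10 | --10,1--0
  12 | 1--0,1-0-,11--
  13 | --01,-1-1,1-0-,11--
  14 | --10,-11-,1--0,11--
  15 | -1-1,-11-,11--
Essential prime implicants: --01, --10

2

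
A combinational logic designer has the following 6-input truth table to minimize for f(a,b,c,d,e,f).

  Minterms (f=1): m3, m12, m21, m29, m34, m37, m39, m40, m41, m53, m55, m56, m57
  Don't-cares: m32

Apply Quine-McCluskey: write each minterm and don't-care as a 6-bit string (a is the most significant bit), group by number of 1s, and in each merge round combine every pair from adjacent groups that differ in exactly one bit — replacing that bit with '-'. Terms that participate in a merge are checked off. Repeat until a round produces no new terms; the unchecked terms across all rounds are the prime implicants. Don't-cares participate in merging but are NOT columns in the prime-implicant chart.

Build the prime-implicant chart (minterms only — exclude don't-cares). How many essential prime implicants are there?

6

[col 0] 000011, 001100, 010101*, 011101*, 100000*, 100010*, 100101*, 100111*, 101000*, 101001*, 110101*, 110111*, 111000*, 111001*
[col 1] -10101, 01-101, 1-0101*, 1-0111*, 1-1000*, 1-1001*, 10-000, 1000-0, 1001-1*, 10100-*, 1101-1*, 11100-*
[col 2] 1-01-1, 1-100-
Prime implicants: -10101, 000011, 001100, 01-101, 1-01-1, 1-100-, 10-000, 1000-0
PI chart (minterm → PIs covering it):
  3 | 000011  (sole → essential)
  12 | 001100  (sole → essential)
  21 | -10101,01-101
  29 | 01-101  (sole → essential)
  34 | 1000-0  (sole → essential)
  37 | 1-01-1  (sole → essential)
  39 | 1-01-1  (sole → essential)
  40 | 1-100-,10-000
  41 | 1-100-  (sole → essential)
  53 | -10101,1-01-1
  55 | 1-01-1  (sole → essential)
  56 | 1-100-  (sole → essential)
  57 | 1-100-  (sole → essential)
Essential prime implicants: 000011, 001100, 01-101, 1-01-1, 1-100-, 1000-0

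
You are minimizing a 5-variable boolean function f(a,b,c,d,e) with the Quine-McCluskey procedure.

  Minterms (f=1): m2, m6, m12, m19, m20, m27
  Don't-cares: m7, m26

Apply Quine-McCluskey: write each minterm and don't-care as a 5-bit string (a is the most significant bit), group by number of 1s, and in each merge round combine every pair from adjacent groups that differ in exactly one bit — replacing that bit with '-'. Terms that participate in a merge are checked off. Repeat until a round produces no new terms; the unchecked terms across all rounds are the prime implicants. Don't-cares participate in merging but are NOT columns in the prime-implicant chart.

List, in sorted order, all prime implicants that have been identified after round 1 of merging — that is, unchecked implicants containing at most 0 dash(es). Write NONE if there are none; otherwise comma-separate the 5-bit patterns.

Round 0: 00010✓ 00110✓ 00111✓ 01100 10011✓ 10100 11010✓ 11011✓
Round 1: 00-10 0011- 1-011 1101-
PIs = {00-10, 0011-, 01100, 1-011, 10100, 1101-}

01100, 10100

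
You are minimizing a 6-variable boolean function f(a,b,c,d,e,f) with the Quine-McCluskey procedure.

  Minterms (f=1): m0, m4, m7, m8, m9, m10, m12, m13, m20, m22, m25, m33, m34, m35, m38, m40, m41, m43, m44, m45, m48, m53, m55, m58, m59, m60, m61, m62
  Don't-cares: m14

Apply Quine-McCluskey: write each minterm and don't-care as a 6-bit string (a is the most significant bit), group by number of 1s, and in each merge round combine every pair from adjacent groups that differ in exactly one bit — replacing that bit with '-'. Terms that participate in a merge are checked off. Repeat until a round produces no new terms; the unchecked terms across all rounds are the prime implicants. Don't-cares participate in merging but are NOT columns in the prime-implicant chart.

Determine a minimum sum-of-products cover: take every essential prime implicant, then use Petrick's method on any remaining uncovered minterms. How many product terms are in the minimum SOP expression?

13

Round 0: 000000✓ 000100✓ 000111 001000✓ 001001✓ 001010✓ 001100✓ 001101✓ 001110✓ 010100✓ 010110✓ 011001✓ 100001✓ 100010✓ 100011✓ 100110✓ 101000✓ 101001✓ 101011✓ 101100✓ 101101✓ 110000 110101✓ 110111✓ 111010✓ 111011✓ 111100✓ 111101✓ 111110✓
Round 1: -01000✓ -01001✓ -01100✓ -01101✓ 0-0100 0-1001 00-000✓ 00-100✓ 000-00✓ 001-00✓ 001-01✓ 001-10✓ 0010-0✓ 00100-✓ 0011-0✓ 00110-✓ 0101-0 1-1011 1-1100✓ 1-1101✓ 10-001✓ 10-011✓ 100-10 1000-1✓ 10001- 101-00✓ 101-01✓ 1010-1✓ 10100-✓ 10110-✓ 11-101 1101-1 111-10 11101- 1111-0 11110-✓
Round 2: -01-00✓ -01-01✓ -0100-✓ -0110-✓ 00--00 001--0 001-0-✓ 1-110- 10-0-1 101-0-✓
Round 3: -01-0-
PIs = {-01-0-, 0-0100, 0-1001, 00--00, 000111, 001--0, 0101-0, 1-1011, 1-110-, 10-0-1, 100-10, 10001-, 11-101, 110000, 1101-1, 111-10, 11101-, 1111-0}
Coverage chart:
  m0: 00--00 ←essential
  m4: 0-0100,00--00
  m7: 000111 ←essential
  m8: -01-0-,00--00,001--0
  m9: -01-0-,0-1001
  m10: 001--0 ←essential
  m12: -01-0-,00--00,001--0
  m13: -01-0- ←essential
  m20: 0-0100,0101-0
  m22: 0101-0 ←essential
  m25: 0-1001 ←essential
  m33: 10-0-1 ←essential
  m34: 100-10,10001-
  m35: 10-0-1,10001-
  m38: 100-10 ←essential
  m40: -01-0- ←essential
  m41: -01-0-,10-0-1
  m43: 1-1011,10-0-1
  m44: -01-0-,1-110-
  m45: -01-0-,1-110-
  m48: 110000 ←essential
  m53: 11-101,1101-1
  m55: 1101-1 ←essential
  m58: 111-10,11101-
  m59: 1-1011,11101-
  m60: 1-110-,1111-0
  m61: 1-110-,11-101
  m62: 111-10,1111-0
Essential: -01-0-, 0-1001, 00--00, 000111, 001--0, 0101-0, 10-0-1, 100-10, 110000, 1101-1
Petrick residual → 1-1011, 1-110-, 111-10
Min cover (13 terms): b'ce' + a'cd'e'f + a'b'e'f' + a'b'c'def + a'b'cf' + a'bc'df' + acd'ef + acde' + ab'd'f + ab'c'ef' + abc'd'e'f' + abc'df + abcef'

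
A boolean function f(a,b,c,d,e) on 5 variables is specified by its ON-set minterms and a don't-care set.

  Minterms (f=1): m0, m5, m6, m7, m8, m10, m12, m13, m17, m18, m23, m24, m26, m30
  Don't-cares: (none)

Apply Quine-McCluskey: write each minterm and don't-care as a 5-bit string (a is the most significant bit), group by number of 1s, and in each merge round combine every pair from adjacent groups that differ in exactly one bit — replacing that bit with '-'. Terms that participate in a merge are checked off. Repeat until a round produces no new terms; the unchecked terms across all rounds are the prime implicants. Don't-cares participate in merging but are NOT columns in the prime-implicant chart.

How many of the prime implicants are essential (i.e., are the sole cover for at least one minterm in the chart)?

size-2^0 implicants → 00000(✓)  00101(✓)  00110(✓)  00111(✓)  01000(✓)  01010(✓)  01100(✓)  01101(✓)  10001  10010(✓)  10111(✓)  11000(✓)  11010(✓)  11110(✓)
size-2^1 implicants → -0111  -1000(✓)  -1010(✓)  0-000  0-101  001-1  0011-  01-00  010-0(✓)  0110-  1-010  11-10  110-0(✓)
size-2^2 implicants → -10-0
Unchecked terms (primes): -0111, -10-0, 0-000, 0-101, 001-1, 0011-, 01-00, 0110-, 1-010, 10001, 11-10
Minterm coverage:
  m0 ⊆ 0-000 [E]
  m5 ⊆ 0-101,001-1
  m6 ⊆ 0011- [E]
  m7 ⊆ -0111,001-1,0011-
  m8 ⊆ -10-0,0-000,01-00
  m10 ⊆ -10-0 [E]
  m12 ⊆ 01-00,0110-
  m13 ⊆ 0-101,0110-
  m17 ⊆ 10001 [E]
  m18 ⊆ 1-010 [E]
  m23 ⊆ -0111 [E]
  m24 ⊆ -10-0 [E]
  m26 ⊆ -10-0,1-010,11-10
  m30 ⊆ 11-10 [E]
E = {-0111, -10-0, 0-000, 0011-, 1-010, 10001, 11-10}

7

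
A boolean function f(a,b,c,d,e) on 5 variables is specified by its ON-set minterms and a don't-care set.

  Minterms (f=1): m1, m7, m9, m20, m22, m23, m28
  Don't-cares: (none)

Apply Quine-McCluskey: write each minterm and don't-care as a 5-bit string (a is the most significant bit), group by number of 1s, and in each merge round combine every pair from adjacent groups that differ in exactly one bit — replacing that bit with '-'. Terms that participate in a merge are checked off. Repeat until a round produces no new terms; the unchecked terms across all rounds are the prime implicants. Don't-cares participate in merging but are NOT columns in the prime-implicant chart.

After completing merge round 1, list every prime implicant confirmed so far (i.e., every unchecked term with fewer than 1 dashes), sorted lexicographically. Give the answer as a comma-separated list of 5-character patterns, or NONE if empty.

NONE

size-2^0 implicants → 00001(✓)  00111(✓)  01001(✓)  10100(✓)  10110(✓)  10111(✓)  11100(✓)
size-2^1 implicants → -0111  0-001  1-100  101-0  1011-
Unchecked terms (primes): -0111, 0-001, 1-100, 101-0, 1011-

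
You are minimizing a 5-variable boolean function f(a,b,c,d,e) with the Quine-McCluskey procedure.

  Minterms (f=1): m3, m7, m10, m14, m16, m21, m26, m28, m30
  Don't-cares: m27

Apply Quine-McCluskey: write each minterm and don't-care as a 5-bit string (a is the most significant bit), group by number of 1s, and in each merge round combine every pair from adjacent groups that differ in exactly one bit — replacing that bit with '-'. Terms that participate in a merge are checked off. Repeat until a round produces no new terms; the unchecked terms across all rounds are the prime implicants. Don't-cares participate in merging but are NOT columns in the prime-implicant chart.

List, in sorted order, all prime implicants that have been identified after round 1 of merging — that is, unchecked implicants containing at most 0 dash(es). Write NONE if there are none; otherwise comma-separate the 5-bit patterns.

[col 0] 00011*, 00111*, 01010*, 01110*, 10000, 10101, 11010*, 11011*, 11100*, 11110*
[col 1] -1010*, -1110*, 00-11, 01-10*, 11-10*, 1101-, 111-0
[col 2] -1-10
Prime implicants: -1-10, 00-11, 10000, 10101, 1101-, 111-0

10000, 10101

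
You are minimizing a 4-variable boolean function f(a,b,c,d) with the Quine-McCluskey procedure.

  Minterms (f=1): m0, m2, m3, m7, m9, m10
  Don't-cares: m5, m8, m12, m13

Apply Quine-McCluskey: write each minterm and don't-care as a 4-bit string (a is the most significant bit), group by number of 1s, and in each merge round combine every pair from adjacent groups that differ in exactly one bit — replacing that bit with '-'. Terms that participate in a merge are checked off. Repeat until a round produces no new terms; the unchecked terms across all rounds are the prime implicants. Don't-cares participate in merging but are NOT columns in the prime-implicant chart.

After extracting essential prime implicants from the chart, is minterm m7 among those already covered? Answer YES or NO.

Round 0: 0000✓ 0010✓ 0011✓ 0101✓ 0111✓ 1000✓ 1001✓ 1010✓ 1100✓ 1101✓
Round 1: -000✓ -010✓ -101 0-11 00-0✓ 001- 01-1 1-00✓ 1-01✓ 10-0✓ 100-✓ 110-✓
Round 2: -0-0 1-0-
PIs = {-0-0, -101, 0-11, 001-, 01-1, 1-0-}
Coverage chart:
  m0: -0-0 ←essential
  m2: -0-0,001-
  m3: 0-11,001-
  m7: 0-11,01-1
  m9: 1-0- ←essential
  m10: -0-0 ←essential
Essential: -0-0, 1-0-

NO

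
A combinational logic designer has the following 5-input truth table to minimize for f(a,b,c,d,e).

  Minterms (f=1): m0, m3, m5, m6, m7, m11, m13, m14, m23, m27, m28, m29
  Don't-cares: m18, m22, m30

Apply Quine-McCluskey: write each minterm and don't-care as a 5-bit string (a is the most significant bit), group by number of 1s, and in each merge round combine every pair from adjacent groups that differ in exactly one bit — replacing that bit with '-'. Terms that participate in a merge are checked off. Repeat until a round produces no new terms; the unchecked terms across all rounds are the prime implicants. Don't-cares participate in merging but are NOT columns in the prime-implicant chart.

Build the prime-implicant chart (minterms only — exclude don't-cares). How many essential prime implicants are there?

4

size-2^0 implicants → 00000  00011(✓)  00101(✓)  00110(✓)  00111(✓)  01011(✓)  01101(✓)  01110(✓)  10010(✓)  10110(✓)  10111(✓)  11011(✓)  11100(✓)  11101(✓)  11110(✓)
size-2^1 implicants → -0110(✓)  -0111(✓)  -1011  -1101  -1110(✓)  0-011  0-101  0-110(✓)  00-11  001-1  0011-(✓)  1-110(✓)  10-10  1011-(✓)  111-0  1110-
size-2^2 implicants → --110  -011-
Unchecked terms (primes): --110, -011-, -1011, -1101, 0-011, 0-101, 00-11, 00000, 001-1, 10-10, 111-0, 1110-
Minterm coverage:
  m0 ⊆ 00000 [E]
  m3 ⊆ 0-011,00-11
  m5 ⊆ 0-101,001-1
  m6 ⊆ --110,-011-
  m7 ⊆ -011-,00-11,001-1
  m11 ⊆ -1011,0-011
  m13 ⊆ -1101,0-101
  m14 ⊆ --110 [E]
  m23 ⊆ -011- [E]
  m27 ⊆ -1011 [E]
  m28 ⊆ 111-0,1110-
  m29 ⊆ -1101,1110-
E = {--110, -011-, -1011, 00000}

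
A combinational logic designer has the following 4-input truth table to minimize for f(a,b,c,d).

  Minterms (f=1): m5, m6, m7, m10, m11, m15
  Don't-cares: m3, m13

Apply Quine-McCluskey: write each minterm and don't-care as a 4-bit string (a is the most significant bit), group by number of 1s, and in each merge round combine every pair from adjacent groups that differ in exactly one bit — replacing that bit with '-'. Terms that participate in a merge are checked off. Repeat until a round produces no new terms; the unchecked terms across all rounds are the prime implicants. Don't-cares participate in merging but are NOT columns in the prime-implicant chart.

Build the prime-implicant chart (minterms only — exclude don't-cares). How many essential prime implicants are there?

3

Round 0: 0011✓ 0101✓ 0110✓ 0111✓ 1010✓ 1011✓ 1101✓ 1111✓
Round 1: -011✓ -101✓ -111✓ 0-11✓ 01-1✓ 011- 1-11✓ 101- 11-1✓
Round 2: --11 -1-1
PIs = {--11, -1-1, 011-, 101-}
Coverage chart:
  m5: -1-1 ←essential
  m6: 011- ←essential
  m7: --11,-1-1,011-
  m10: 101- ←essential
  m11: --11,101-
  m15: --11,-1-1
Essential: -1-1, 011-, 101-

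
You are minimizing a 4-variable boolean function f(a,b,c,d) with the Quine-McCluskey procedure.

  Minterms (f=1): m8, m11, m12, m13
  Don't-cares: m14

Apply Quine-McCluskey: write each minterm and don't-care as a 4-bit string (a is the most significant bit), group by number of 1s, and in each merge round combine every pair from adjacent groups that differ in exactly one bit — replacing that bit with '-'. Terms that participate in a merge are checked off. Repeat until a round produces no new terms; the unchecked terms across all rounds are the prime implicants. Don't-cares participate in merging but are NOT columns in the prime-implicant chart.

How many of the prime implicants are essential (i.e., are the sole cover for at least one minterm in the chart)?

size-2^0 implicants → 1000(✓)  1011  1100(✓)  1101(✓)  1110(✓)
size-2^1 implicants → 1-00  11-0  110-
Unchecked terms (primes): 1-00, 1011, 11-0, 110-
Minterm coverage:
  m8 ⊆ 1-00 [E]
  m11 ⊆ 1011 [E]
  m12 ⊆ 1-00,11-0,110-
  m13 ⊆ 110- [E]
E = {1-00, 1011, 110-}

3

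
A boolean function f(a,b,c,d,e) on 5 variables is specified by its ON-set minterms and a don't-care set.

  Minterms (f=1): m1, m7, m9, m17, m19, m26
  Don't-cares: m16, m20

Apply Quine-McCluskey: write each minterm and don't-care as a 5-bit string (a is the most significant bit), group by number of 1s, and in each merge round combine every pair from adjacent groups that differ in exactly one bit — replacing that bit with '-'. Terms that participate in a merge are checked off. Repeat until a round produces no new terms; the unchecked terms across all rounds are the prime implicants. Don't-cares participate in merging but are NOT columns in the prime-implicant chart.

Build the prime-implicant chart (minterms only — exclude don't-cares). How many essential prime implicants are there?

4

Round 0: 00001✓ 00111 01001✓ 10000✓ 10001✓ 10011✓ 10100✓ 11010
Round 1: -0001 0-001 10-00 100-1 1000-
PIs = {-0001, 0-001, 00111, 10-00, 100-1, 1000-, 11010}
Coverage chart:
  m1: -0001,0-001
  m7: 00111 ←essential
  m9: 0-001 ←essential
  m17: -0001,100-1,1000-
  m19: 100-1 ←essential
  m26: 11010 ←essential
Essential: 0-001, 00111, 100-1, 11010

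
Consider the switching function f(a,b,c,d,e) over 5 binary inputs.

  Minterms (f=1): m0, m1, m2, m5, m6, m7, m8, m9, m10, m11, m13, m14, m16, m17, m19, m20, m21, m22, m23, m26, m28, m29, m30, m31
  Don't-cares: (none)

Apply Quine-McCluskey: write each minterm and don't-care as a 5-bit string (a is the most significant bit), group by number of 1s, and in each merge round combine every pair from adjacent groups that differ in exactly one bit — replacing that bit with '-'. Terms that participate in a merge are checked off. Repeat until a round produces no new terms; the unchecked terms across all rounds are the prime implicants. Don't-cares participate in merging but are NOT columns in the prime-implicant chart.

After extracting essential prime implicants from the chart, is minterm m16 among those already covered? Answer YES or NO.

[col 0] 00000*, 00001*, 00010*, 00101*, 00110*, 00111*, 01000*, 01001*, 01010*, 01011*, 01101*, 01110*, 10000*, 10001*, 10011*, 10100*, 10101*, 10110*, 10111*, 11010*, 11100*, 11101*, 11110*, 11111*
[col 1] -0000*, -0001*, -0101*, -0110*, -0111*, -1010*, -1101*, -1110*, 0-000*, 0-001*, 0-010*, 0-101*, 0-110*, 00-01*, 00-10*, 000-0*, 0000-*, 001-1*, 0011-*, 01-01*, 01-10*, 010-0*, 010-1*, 0100-*, 0101-*, 1-100*, 1-101*, 1-110*, 1-111*, 10-00*, 10-01*, 10-11*, 100-1*, 1000-*, 101-0*, 101-1*, 1010-*, 1011-*, 11-10*, 111-0*, 111-1*, 1110-*, 1111-*
[col 2] --101, --110, -0-01, -000-, -01-1, -011-, -1-10, 0--01, 0--10, 0-0-0, 0-00-, 010--, 1-1-0*, 1-1-1*, 1-10-*, 1-11-*, 10--1, 10-0-, 101--*, 111--*
[col 3] 1-1--
Prime implicants: --101, --110, -0-01, -000-, -01-1, -011-, -1-10, 0--01, 0--10, 0-0-0, 0-00-, 010--, 1-1--, 10--1, 10-0-
PI chart (minterm → PIs covering it):
  0 | -000-,0-0-0,0-00-
  1 | -0-01,-000-,0--01,0-00-
  2 | 0--10,0-0-0
  5 | --101,-0-01,-01-1,0--01
  6 | --110,-011-,0--10
  7 | -01-1,-011-
  8 | 0-0-0,0-00-,010--
  9 | 0--01,0-00-,010--
  10 | -1-10,0--10,0-0-0,010--
  11 | 010--  (sole → essential)
  13 | --101,0--01
  14 | --110,-1-10,0--10
  16 | -000-,10-0-
  17 | -0-01,-000-,10--1,10-0-
  19 | 10--1  (sole → essential)
  20 | 1-1--,10-0-
  21 | --101,-0-01,-01-1,1-1--,10--1,10-0-
  22 | --110,-011-,1-1--
  23 | -01-1,-011-,1-1--,10--1
  26 | -1-10  (sole → essential)
  28 | 1-1--  (sole → essential)
  29 | --101,1-1--
  30 | --110,-1-10,1-1--
  31 | 1-1--  (sole → essential)
Essential prime implicants: -1-10, 010--, 1-1--, 10--1

NO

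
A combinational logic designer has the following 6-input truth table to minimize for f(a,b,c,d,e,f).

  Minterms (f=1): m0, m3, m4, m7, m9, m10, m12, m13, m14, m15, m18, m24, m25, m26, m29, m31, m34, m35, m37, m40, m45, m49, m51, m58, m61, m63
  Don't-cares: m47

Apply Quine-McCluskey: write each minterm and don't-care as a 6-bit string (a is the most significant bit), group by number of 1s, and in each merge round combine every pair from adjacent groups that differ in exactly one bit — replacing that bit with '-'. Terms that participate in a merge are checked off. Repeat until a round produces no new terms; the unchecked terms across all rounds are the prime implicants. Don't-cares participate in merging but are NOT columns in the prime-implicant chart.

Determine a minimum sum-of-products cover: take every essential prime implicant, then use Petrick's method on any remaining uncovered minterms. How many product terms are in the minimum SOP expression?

13

size-2^0 implicants → 000000(✓)  000011(✓)  000100(✓)  000111(✓)  001001(✓)  001010(✓)  001100(✓)  001101(✓)  001110(✓)  001111(✓)  010010(✓)  011000(✓)  011001(✓)  011010(✓)  011101(✓)  011111(✓)  100010(✓)  100011(✓)  100101(✓)  101000  101101(✓)  101111(✓)  110001(✓)  110011(✓)  111010(✓)  111101(✓)  111111(✓)
size-2^1 implicants → -00011  -01101(✓)  -01111(✓)  -11010  -11101(✓)  -11111(✓)  0-1001(✓)  0-1010  0-1101(✓)  0-1111(✓)  00-100  00-111  000-00  000-11  001-01(✓)  001-10  0011-0(✓)  0011-1(✓)  00110-(✓)  00111-(✓)  01-010  011-01(✓)  0110-0  01100-  0111-1(✓)  1-0011  1-1101(✓)  1-1111(✓)  10-101  10001-  1011-1(✓)  1100-1  1111-1(✓)
size-2^2 implicants → --1101(✓)  --1111(✓)  -011-1(✓)  -111-1(✓)  0-1-01  0-11-1(✓)  0011--  1-11-1(✓)
size-2^3 implicants → --11-1
Unchecked terms (primes): --11-1, -00011, -11010, 0-1-01, 0-1010, 00-100, 00-111, 000-00, 000-11, 001-10, 0011--, 01-010, 0110-0, 01100-, 1-0011, 10-101, 10001-, 101000, 1100-1
Minterm coverage:
  m0 ⊆ 000-00 [E]
  m3 ⊆ -00011,000-11
  m4 ⊆ 00-100,000-00
  m7 ⊆ 00-111,000-11
  m9 ⊆ 0-1-01 [E]
  m10 ⊆ 0-1010,001-10
  m12 ⊆ 00-100,0011--
  m13 ⊆ --11-1,0-1-01,0011--
  m14 ⊆ 001-10,0011--
  m15 ⊆ --11-1,00-111,0011--
  m18 ⊆ 01-010 [E]
  m24 ⊆ 0110-0,01100-
  m25 ⊆ 0-1-01,01100-
  m26 ⊆ -11010,0-1010,01-010,0110-0
  m29 ⊆ --11-1,0-1-01
  m31 ⊆ --11-1 [E]
  m34 ⊆ 10001- [E]
  m35 ⊆ -00011,1-0011,10001-
  m37 ⊆ 10-101 [E]
  m40 ⊆ 101000 [E]
  m45 ⊆ --11-1,10-101
  m49 ⊆ 1100-1 [E]
  m51 ⊆ 1-0011,1100-1
  m58 ⊆ -11010 [E]
  m61 ⊆ --11-1 [E]
  m63 ⊆ --11-1 [E]
E = {--11-1, -11010, 0-1-01, 000-00, 01-010, 10-101, 10001-, 101000, 1100-1}
Petrick residual → 0-1010, 000-11, 0011--, 0110-0
Cover = cdf + bcd'ef' + a'ce'f + a'cd'ef' + a'b'c'e'f' + a'b'c'ef + a'b'cd + a'bd'ef' + a'bcd'f' + ab'de'f + ab'c'd'e + ab'cd'e'f' + abc'd'f  |cover|=13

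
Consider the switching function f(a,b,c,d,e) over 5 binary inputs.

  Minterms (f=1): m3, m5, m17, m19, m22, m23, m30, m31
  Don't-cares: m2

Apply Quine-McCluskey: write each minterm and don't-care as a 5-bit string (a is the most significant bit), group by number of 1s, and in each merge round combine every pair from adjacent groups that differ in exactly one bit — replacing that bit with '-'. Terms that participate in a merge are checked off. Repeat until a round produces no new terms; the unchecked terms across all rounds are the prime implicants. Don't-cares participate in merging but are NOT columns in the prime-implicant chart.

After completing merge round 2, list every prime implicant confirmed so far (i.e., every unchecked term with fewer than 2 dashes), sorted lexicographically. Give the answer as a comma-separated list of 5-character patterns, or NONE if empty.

-0011, 0001-, 00101, 10-11, 100-1

Round 0: 00010✓ 00011✓ 00101 10001✓ 10011✓ 10110✓ 10111✓ 11110✓ 11111✓
Round 1: -0011 0001- 1-110✓ 1-111✓ 10-11 100-1 1011-✓ 1111-✓
Round 2: 1-11-
PIs = {-0011, 0001-, 00101, 1-11-, 10-11, 100-1}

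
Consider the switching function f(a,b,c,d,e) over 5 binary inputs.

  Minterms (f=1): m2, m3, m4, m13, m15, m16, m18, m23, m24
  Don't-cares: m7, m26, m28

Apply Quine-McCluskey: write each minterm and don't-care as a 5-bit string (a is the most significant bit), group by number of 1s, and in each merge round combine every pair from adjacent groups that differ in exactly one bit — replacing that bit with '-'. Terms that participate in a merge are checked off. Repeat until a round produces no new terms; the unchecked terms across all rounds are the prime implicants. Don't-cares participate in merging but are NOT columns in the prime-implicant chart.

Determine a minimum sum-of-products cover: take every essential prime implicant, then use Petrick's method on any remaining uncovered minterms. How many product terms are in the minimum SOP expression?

Round 0: 00010✓ 00011✓ 00100 00111✓ 01101✓ 01111✓ 10000✓ 10010✓ 10111✓ 11000✓ 11010✓ 11100✓
Round 1: -0010 -0111 0-111 00-11 0001- 011-1 1-000✓ 1-010✓ 100-0✓ 11-00 110-0✓
Round 2: 1-0-0
PIs = {-0010, -0111, 0-111, 00-11, 0001-, 00100, 011-1, 1-0-0, 11-00}
Coverage chart:
  m2: -0010,0001-
  m3: 00-11,0001-
  m4: 00100 ←essential
  m13: 011-1 ←essential
  m15: 0-111,011-1
  m16: 1-0-0 ←essential
  m18: -0010,1-0-0
  m23: -0111 ←essential
  m24: 1-0-0,11-00
Essential: -0111, 00100, 011-1, 1-0-0
Petrick residual → 0001-
Min cover (5 terms): b'cde + a'b'c'd + a'b'cd'e' + a'bce + ac'e'

5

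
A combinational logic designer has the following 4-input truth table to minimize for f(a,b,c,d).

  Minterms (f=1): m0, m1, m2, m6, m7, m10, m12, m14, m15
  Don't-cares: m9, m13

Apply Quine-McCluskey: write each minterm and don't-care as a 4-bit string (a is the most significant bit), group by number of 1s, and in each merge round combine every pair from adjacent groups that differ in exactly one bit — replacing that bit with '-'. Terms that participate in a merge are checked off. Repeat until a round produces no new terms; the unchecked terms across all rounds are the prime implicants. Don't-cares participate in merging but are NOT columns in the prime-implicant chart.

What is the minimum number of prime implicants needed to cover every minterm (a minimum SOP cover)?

Round 0: 0000✓ 0001✓ 0010✓ 0110✓ 0111✓ 1001✓ 1010✓ 1100✓ 1101✓ 1110✓ 1111✓
Round 1: -001 -010✓ -110✓ -111✓ 0-10✓ 00-0 000- 011-✓ 1-01 1-10✓ 11-0✓ 11-1✓ 110-✓ 111-✓
Round 2: --10 -11- 11--
PIs = {--10, -001, -11-, 00-0, 000-, 1-01, 11--}
Coverage chart:
  m0: 00-0,000-
  m1: -001,000-
  m2: --10,00-0
  m6: --10,-11-
  m7: -11- ←essential
  m10: --10 ←essential
  m12: 11-- ←essential
  m14: --10,-11-,11--
  m15: -11-,11--
Essential: --10, -11-, 11--
Petrick residual → 000-
Min cover (4 terms): cd' + bc + a'b'c' + ab

4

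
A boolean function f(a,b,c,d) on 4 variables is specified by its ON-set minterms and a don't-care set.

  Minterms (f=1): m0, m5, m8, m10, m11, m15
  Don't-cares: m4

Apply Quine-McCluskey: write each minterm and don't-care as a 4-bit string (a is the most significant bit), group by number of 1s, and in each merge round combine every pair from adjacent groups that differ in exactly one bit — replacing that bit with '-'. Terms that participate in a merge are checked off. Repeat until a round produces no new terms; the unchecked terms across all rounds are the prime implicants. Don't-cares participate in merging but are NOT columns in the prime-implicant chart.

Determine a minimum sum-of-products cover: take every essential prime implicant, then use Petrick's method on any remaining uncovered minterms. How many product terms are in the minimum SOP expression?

4

Round 0: 0000✓ 0100✓ 0101✓ 1000✓ 1010✓ 1011✓ 1111✓
Round 1: -000 0-00 010- 1-11 10-0 101-
PIs = {-000, 0-00, 010-, 1-11, 10-0, 101-}
Coverage chart:
  m0: -000,0-00
  m5: 010- ←essential
  m8: -000,10-0
  m10: 10-0,101-
  m11: 1-11,101-
  m15: 1-11 ←essential
Essential: 010-, 1-11
Petrick residual → -000, 10-0
Min cover (4 terms): b'c'd' + a'bc' + acd + ab'd'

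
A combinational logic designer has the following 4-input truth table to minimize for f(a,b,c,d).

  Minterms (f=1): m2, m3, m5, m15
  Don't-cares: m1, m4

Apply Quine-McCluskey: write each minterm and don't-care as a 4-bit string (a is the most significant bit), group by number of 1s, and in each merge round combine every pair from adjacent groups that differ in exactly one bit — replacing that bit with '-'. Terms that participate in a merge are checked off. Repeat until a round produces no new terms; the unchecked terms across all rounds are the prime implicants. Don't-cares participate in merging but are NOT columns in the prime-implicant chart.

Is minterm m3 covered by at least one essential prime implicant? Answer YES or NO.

YES

[col 0] 0001*, 0010*, 0011*, 0100*, 0101*, 1111
[col 1] 0-01, 00-1, 001-, 010-
Prime implicants: 0-01, 00-1, 001-, 010-, 1111
PI chart (minterm → PIs covering it):
  2 | 001-  (sole → essential)
  3 | 00-1,001-
  5 | 0-01,010-
  15 | 1111  (sole → essential)
Essential prime implicants: 001-, 1111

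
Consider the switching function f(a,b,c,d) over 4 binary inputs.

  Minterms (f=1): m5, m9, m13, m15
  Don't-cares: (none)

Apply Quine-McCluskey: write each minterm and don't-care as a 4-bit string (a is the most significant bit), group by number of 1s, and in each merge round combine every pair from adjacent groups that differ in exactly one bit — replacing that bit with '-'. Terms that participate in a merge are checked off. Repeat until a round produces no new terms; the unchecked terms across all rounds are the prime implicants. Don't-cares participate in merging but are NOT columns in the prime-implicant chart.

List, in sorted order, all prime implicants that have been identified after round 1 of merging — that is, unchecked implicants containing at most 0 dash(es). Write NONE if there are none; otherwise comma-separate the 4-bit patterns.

NONE

size-2^0 implicants → 0101(✓)  1001(✓)  1101(✓)  1111(✓)
size-2^1 implicants → -101  1-01  11-1
Unchecked terms (primes): -101, 1-01, 11-1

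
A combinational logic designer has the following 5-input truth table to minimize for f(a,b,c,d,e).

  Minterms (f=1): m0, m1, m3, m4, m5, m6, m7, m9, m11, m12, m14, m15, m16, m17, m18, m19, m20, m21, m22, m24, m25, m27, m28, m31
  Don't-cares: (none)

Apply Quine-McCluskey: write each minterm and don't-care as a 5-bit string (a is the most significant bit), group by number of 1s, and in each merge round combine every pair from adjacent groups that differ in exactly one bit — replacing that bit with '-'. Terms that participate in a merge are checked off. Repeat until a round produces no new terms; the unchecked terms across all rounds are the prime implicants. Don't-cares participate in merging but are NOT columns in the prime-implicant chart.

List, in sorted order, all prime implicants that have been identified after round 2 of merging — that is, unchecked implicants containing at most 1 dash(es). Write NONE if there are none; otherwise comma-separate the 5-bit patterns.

NONE

size-2^0 implicants → 00000(✓)  00001(✓)  00011(✓)  00100(✓)  00101(✓)  00110(✓)  00111(✓)  01001(✓)  01011(✓)  01100(✓)  01110(✓)  01111(✓)  10000(✓)  10001(✓)  10010(✓)  10011(✓)  10100(✓)  10101(✓)  10110(✓)  11000(✓)  11001(✓)  11011(✓)  11100(✓)  11111(✓)
size-2^1 implicants → -0000(✓)  -0001(✓)  -0011(✓)  -0100(✓)  -0101(✓)  -0110(✓)  -1001(✓)  -1011(✓)  -1100(✓)  -1111(✓)  0-001(✓)  0-011(✓)  0-100(✓)  0-110(✓)  0-111(✓)  00-00(✓)  00-01(✓)  00-11(✓)  000-1(✓)  0000-(✓)  001-0(✓)  001-1(✓)  0010-(✓)  0011-(✓)  01-11(✓)  010-1(✓)  011-0(✓)  0111-(✓)  1-000(✓)  1-001(✓)  1-011(✓)  1-100(✓)  10-00(✓)  10-01(✓)  10-10(✓)  100-0(✓)  100-1(✓)  1000-(✓)  1001-(✓)  101-0(✓)  1010-(✓)  11-00(✓)  11-11(✓)  110-1(✓)  1100-(✓)
size-2^2 implicants → --001(✓)  --011(✓)  --100  -0-00(✓)  -0-01(✓)  -00-1(✓)  -000-(✓)  -01-0  -010-(✓)  -1-11  -10-1(✓)  0--11  0-0-1(✓)  0-1-0  0-11-  00--1  00-0-(✓)  001--  1--00  1-0-1(✓)  1-00-  10--0  10-0-(✓)  100--
size-2^3 implicants → --0-1  -0-0-
Unchecked terms (primes): --0-1, --100, -0-0-, -01-0, -1-11, 0--11, 0-1-0, 0-11-, 00--1, 001--, 1--00, 1-00-, 10--0, 100--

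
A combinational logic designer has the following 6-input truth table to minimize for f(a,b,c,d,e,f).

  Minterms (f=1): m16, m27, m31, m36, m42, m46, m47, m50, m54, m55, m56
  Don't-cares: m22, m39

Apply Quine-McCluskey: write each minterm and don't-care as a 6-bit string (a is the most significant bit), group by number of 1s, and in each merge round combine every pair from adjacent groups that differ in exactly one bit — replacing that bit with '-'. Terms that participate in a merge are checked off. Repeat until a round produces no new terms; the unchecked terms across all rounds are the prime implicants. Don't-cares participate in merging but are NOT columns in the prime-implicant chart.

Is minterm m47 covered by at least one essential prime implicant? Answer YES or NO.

NO

size-2^0 implicants → 010000  010110(✓)  011011(✓)  011111(✓)  100100  100111(✓)  101010(✓)  101110(✓)  101111(✓)  110010(✓)  110110(✓)  110111(✓)  111000
size-2^1 implicants → -10110  011-11  1-0111  10-111  101-10  10111-  110-10  11011-
Unchecked terms (primes): -10110, 010000, 011-11, 1-0111, 10-111, 100100, 101-10, 10111-, 110-10, 11011-, 111000
Minterm coverage:
  m16 ⊆ 010000 [E]
  m27 ⊆ 011-11 [E]
  m31 ⊆ 011-11 [E]
  m36 ⊆ 100100 [E]
  m42 ⊆ 101-10 [E]
  m46 ⊆ 101-10,10111-
  m47 ⊆ 10-111,10111-
  m50 ⊆ 110-10 [E]
  m54 ⊆ -10110,110-10,11011-
  m55 ⊆ 1-0111,11011-
  m56 ⊆ 111000 [E]
E = {010000, 011-11, 100100, 101-10, 110-10, 111000}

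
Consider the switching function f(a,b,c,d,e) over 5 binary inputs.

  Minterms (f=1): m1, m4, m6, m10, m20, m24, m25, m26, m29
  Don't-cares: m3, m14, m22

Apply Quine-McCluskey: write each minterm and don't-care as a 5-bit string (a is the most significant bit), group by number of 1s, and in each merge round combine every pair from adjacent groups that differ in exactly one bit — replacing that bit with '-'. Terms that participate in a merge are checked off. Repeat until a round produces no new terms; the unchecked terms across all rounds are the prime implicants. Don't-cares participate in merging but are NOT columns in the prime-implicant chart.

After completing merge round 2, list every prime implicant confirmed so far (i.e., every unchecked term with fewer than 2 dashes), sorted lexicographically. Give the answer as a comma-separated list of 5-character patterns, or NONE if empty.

Round 0: 00001✓ 00011✓ 00100✓ 00110✓ 01010✓ 01110✓ 10100✓ 10110✓ 11000✓ 11001✓ 11010✓ 11101✓
Round 1: -0100✓ -0110✓ -1010 0-110 000-1 001-0✓ 01-10 101-0✓ 11-01 110-0 1100-
Round 2: -01-0
PIs = {-01-0, -1010, 0-110, 000-1, 01-10, 11-01, 110-0, 1100-}

-1010, 0-110, 000-1, 01-10, 11-01, 110-0, 1100-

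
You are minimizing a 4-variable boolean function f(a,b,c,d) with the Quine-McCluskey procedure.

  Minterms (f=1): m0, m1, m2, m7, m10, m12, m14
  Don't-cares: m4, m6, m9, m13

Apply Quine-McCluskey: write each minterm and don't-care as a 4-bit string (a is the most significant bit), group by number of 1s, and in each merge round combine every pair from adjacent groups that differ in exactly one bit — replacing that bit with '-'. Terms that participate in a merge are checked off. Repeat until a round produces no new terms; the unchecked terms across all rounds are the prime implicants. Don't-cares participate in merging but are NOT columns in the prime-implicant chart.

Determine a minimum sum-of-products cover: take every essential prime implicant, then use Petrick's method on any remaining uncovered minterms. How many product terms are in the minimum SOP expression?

4

size-2^0 implicants → 0000(✓)  0001(✓)  0010(✓)  0100(✓)  0110(✓)  0111(✓)  1001(✓)  1010(✓)  1100(✓)  1101(✓)  1110(✓)
size-2^1 implicants → -001  -010(✓)  -100(✓)  -110(✓)  0-00(✓)  0-10(✓)  00-0(✓)  000-  01-0(✓)  011-  1-01  1-10(✓)  11-0(✓)  110-
size-2^2 implicants → --10  -1-0  0--0
Unchecked terms (primes): --10, -001, -1-0, 0--0, 000-, 011-, 1-01, 110-
Minterm coverage:
  m0 ⊆ 0--0,000-
  m1 ⊆ -001,000-
  m2 ⊆ --10,0--0
  m7 ⊆ 011- [E]
  m10 ⊆ --10 [E]
  m12 ⊆ -1-0,110-
  m14 ⊆ --10,-1-0
E = {--10, 011-}
Petrick residual → -1-0, 000-
Cover = cd' + bd' + a'b'c' + a'bc  |cover|=4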